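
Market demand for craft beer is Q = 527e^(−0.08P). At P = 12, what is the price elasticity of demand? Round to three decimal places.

At P = 12, Q = 201.785.
dQ/dP = −0.08·527e^(−0.08P) = −0.08Q = -16.143.
ε = (dQ/dP)(P/Q) = (-16.143)(12/201.785).
|ε| < 1, so demand is inelastic at this price.

-0.960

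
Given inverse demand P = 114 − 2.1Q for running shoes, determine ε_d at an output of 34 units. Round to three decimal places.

At Q = 34, P = 114 − 2.1(34) = 42.60.
dP/dQ = −2.1, so dQ/dP = 1/(−2.1) = -0.476.
ε = (dQ/dP)(P/Q) = (-0.476)(42.60/34).

-0.597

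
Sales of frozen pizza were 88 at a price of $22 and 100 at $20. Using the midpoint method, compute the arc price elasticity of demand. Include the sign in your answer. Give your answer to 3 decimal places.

ΔQ = 100 − 88 = 12; ΔP = 20 − 22 = -2.
Midpoints: P̄ = 21.00, Q̄ = 94.0.
ε = (ΔQ/ΔP)(P̄/Q̄) = (12/-2)(21.00/94.0).

-1.340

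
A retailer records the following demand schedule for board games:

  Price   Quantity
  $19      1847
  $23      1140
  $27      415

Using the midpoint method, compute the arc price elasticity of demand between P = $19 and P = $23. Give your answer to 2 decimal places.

-2.49

At P = 19, Q = 1847; at P = 23, Q = 1140.
ΔQ = -707, ΔP = 4. Midpoints: P̄ = 21.00, Q̄ = 1493.5.
ε = (ΔQ/ΔP)(P̄/Q̄) = (-707/4)(21.00/1493.5).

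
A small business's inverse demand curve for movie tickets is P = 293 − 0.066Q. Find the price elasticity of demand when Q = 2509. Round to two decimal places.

-0.77

At Q = 2509, P = 293 − 0.066(2509) = 127.41.
dP/dQ = −0.066, so dQ/dP = 1/(−0.066) = -15.152.
ε = (dQ/dP)(P/Q) = (-15.152)(127.41/2509).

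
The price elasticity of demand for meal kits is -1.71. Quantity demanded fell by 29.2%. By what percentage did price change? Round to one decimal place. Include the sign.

17.1%

%ΔP ≈ %ΔQ / ε = (-29.2%)/(-1.71) = 17.08%.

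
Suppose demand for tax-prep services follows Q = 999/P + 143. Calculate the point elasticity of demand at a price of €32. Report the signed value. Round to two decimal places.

-0.18

At P = 32, Q = 174.219.
dQ/dP = −999/P² = -0.976.
ε = (dQ/dP)(P/Q) = (-0.976)(32/174.219).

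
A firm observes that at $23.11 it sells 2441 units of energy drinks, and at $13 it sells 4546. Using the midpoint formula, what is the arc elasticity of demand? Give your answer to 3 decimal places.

ΔQ = 4546 − 2441 = 2105; ΔP = 13 − 23.11 = -10.11.
Midpoints: P̄ = 18.05, Q̄ = 3493.5.
ε = (ΔQ/ΔP)(P̄/Q̄) = (2105/-10.11)(18.05/3493.5).

-1.076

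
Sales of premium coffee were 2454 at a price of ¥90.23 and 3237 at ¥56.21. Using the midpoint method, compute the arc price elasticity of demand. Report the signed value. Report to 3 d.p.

ΔQ = 3237 − 2454 = 783; ΔP = 56.21 − 90.23 = -34.02.
Midpoints: P̄ = 73.22, Q̄ = 2845.5.
ε = (ΔQ/ΔP)(P̄/Q̄) = (783/-34.02)(73.22/2845.5).

-0.592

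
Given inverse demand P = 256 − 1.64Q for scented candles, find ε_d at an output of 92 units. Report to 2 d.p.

At Q = 92, P = 256 − 1.64(92) = 105.12.
dP/dQ = −1.64, so dQ/dP = 1/(−1.64) = -0.610.
ε = (dQ/dP)(P/Q) = (-0.610)(105.12/92).

-0.70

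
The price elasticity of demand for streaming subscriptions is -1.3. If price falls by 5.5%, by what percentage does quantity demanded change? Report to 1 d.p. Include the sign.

%ΔQ ≈ ε × %ΔP = (-1.3)(-5.5%) = 7.15%.

7.2%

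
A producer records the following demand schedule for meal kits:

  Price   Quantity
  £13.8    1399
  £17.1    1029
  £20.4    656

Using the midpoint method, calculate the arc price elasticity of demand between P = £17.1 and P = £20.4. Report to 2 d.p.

-2.52

At P = 17.1, Q = 1029; at P = 20.4, Q = 656.
ΔQ = -373, ΔP = 3.3. Midpoints: P̄ = 18.75, Q̄ = 842.5.
ε = (ΔQ/ΔP)(P̄/Q̄) = (-373/3.3)(18.75/842.5).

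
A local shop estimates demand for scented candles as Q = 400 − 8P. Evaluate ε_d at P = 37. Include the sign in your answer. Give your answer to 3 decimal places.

-2.846

At P = 37, Q = 104.
dQ/dP = −8.
ε = (dQ/dP)(P/Q) = (-8)(37/104).
|ε| > 1, so demand is elastic at this price.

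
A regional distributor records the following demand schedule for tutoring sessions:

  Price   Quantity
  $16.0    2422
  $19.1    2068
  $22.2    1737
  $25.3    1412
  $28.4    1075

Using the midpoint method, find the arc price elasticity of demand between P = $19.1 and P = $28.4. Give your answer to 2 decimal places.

At P = 19.1, Q = 2068; at P = 28.4, Q = 1075.
ΔQ = -993, ΔP = 9.3. Midpoints: P̄ = 23.75, Q̄ = 1571.5.
ε = (ΔQ/ΔP)(P̄/Q̄) = (-993/9.3)(23.75/1571.5).

-1.61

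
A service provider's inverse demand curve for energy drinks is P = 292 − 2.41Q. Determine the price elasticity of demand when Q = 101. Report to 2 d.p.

-0.20

At Q = 101, P = 292 − 2.41(101) = 48.59.
dP/dQ = −2.41, so dQ/dP = 1/(−2.41) = -0.415.
ε = (dQ/dP)(P/Q) = (-0.415)(48.59/101).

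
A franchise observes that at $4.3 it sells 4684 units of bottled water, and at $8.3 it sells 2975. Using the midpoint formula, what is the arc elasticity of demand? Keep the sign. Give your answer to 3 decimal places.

ΔQ = 2975 − 4684 = -1709; ΔP = 8.3 − 4.3 = 4.0.
Midpoints: P̄ = 6.30, Q̄ = 3829.5.
ε = (ΔQ/ΔP)(P̄/Q̄) = (-1709/4.0)(6.30/3829.5).

-0.703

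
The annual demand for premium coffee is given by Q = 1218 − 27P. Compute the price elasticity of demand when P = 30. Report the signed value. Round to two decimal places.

At P = 30, Q = 408.
dQ/dP = −27.
ε = (dQ/dP)(P/Q) = (-27)(30/408).

-1.99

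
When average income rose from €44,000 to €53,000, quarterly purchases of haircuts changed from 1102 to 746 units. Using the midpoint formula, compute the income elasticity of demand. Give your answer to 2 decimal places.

ΔQ = -356, ΔI = 9000. Midpoints: Ī = 48,500, Q̄ = 924.0.
ε_I = (ΔQ/ΔI)(Ī/Q̄) = (-356/9000)(48500/924.0).

-2.08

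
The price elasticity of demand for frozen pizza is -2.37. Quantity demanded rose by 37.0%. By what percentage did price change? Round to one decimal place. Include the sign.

-15.6%

%ΔP ≈ %ΔQ / ε = (37.0%)/(-2.37) = -15.61%.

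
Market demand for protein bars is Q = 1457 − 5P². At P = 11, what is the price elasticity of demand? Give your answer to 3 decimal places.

At P = 11, Q = 852.
dQ/dP = −10P = -110.
ε = (dQ/dP)(P/Q) = (-110)(11/852).

-1.420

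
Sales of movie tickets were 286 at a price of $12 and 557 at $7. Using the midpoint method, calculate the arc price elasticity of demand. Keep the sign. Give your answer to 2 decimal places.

-1.22

ΔQ = 557 − 286 = 271; ΔP = 7 − 12 = -5.
Midpoints: P̄ = 9.50, Q̄ = 421.5.
ε = (ΔQ/ΔP)(P̄/Q̄) = (271/-5)(9.50/421.5).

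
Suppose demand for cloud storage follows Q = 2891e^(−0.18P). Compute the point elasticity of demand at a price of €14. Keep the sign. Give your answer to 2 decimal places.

At P = 14, Q = 232.609.
dQ/dP = −0.18·2891e^(−0.18P) = −0.18Q = -41.870.
ε = (dQ/dP)(P/Q) = (-41.870)(14/232.609).

-2.52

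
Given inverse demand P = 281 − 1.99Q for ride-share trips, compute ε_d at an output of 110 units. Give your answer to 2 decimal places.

At Q = 110, P = 281 − 1.99(110) = 62.10.
dP/dQ = −1.99, so dQ/dP = 1/(−1.99) = -0.503.
ε = (dQ/dP)(P/Q) = (-0.503)(62.10/110).

-0.28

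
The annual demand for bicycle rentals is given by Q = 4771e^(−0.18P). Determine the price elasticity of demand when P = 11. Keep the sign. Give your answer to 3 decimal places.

-1.980

At P = 11, Q = 658.728.
dQ/dP = −0.18·4771e^(−0.18P) = −0.18Q = -118.571.
ε = (dQ/dP)(P/Q) = (-118.571)(11/658.728).
|ε| > 1, so demand is elastic at this price.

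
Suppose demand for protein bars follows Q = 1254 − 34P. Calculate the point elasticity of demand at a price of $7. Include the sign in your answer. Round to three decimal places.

At P = 7, Q = 1016.
dQ/dP = −34.
ε = (dQ/dP)(P/Q) = (-34)(7/1016).

-0.234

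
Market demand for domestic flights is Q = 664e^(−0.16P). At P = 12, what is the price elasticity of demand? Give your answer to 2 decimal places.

-1.92

At P = 12, Q = 97.347.
dQ/dP = −0.16·664e^(−0.16P) = −0.16Q = -15.576.
ε = (dQ/dP)(P/Q) = (-15.576)(12/97.347).
|ε| > 1, so demand is elastic at this price.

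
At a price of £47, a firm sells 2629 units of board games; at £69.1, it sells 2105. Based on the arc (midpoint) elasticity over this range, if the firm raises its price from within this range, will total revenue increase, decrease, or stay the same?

Arc ε = (-524/22.1)(58.05/2367.0) ≈ -0.581.
|ε| = 0.58 < 1, so demand is inelastic. A price rise therefore raises total revenue.

increase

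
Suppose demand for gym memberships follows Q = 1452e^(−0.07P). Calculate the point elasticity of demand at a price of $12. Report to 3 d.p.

-0.840

At P = 12, Q = 626.844.
dQ/dP = −0.07·1452e^(−0.07P) = −0.07Q = -43.879.
ε = (dQ/dP)(P/Q) = (-43.879)(12/626.844).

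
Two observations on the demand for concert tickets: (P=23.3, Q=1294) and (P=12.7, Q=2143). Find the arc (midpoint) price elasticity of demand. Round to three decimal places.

ΔQ = 2143 − 1294 = 849; ΔP = 12.7 − 23.3 = -10.6.
Midpoints: P̄ = 18.00, Q̄ = 1718.5.
ε = (ΔQ/ΔP)(P̄/Q̄) = (849/-10.6)(18.00/1718.5).

-0.839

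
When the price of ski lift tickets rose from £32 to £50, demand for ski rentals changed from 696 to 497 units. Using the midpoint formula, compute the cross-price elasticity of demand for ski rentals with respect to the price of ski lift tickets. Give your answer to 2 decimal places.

ΔQ_x = 497 − 696 = -199; ΔP_y = 50 − 32 = 18.
Midpoints: P̄_y = 41.00, Q̄_x = 596.5.
ε_xy = (ΔQ_x/ΔP_y)(P̄_y/Q̄_x) = (-199/18)(41.00/596.5).

-0.76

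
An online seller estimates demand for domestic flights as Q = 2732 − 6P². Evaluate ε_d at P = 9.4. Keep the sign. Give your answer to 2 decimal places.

-0.48

At P = 9.4, Q = 2201.840.
dQ/dP = −12P = -112.800.
ε = (dQ/dP)(P/Q) = (-112.800)(9.4/2201.840).
|ε| < 1, so demand is inelastic at this price.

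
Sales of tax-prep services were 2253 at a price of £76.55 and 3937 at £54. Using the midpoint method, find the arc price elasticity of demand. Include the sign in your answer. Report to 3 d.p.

ΔQ = 3937 − 2253 = 1684; ΔP = 54 − 76.55 = -22.55.
Midpoints: P̄ = 65.28, Q̄ = 3095.0.
ε = (ΔQ/ΔP)(P̄/Q̄) = (1684/-22.55)(65.28/3095.0).

-1.575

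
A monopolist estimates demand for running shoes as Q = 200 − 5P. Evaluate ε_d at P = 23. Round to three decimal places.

-1.353

At P = 23, Q = 85.
dQ/dP = −5.
ε = (dQ/dP)(P/Q) = (-5)(23/85).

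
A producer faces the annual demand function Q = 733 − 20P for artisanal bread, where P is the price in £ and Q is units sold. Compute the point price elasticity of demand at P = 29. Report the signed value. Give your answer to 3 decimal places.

At P = 29, Q = 153.
dQ/dP = −20.
ε = (dQ/dP)(P/Q) = (-20)(29/153).
|ε| > 1, so demand is elastic at this price.

-3.791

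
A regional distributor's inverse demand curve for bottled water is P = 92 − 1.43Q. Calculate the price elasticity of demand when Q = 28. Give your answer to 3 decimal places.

-1.298

At Q = 28, P = 92 − 1.43(28) = 51.96.
dP/dQ = −1.43, so dQ/dP = 1/(−1.43) = -0.699.
ε = (dQ/dP)(P/Q) = (-0.699)(51.96/28).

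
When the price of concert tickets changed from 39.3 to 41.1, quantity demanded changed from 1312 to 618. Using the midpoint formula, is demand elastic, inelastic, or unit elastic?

elastic

Arc ε ≈ -16.061.
|ε| = 16.06 > 1.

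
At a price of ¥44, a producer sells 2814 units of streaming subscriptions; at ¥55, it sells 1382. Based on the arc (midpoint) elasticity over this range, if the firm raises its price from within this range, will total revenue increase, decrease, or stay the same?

Arc ε = (-1432/11)(49.50/2098.0) ≈ -3.071.
|ε| = 3.07 > 1, so demand is elastic. A price rise therefore reduces total revenue.

decrease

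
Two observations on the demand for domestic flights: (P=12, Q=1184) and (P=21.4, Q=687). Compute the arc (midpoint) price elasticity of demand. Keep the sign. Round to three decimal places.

-0.944

ΔQ = 687 − 1184 = -497; ΔP = 21.4 − 12 = 9.4.
Midpoints: P̄ = 16.70, Q̄ = 935.5.
ε = (ΔQ/ΔP)(P̄/Q̄) = (-497/9.4)(16.70/935.5).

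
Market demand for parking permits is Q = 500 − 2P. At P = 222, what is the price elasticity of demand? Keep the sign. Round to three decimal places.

At P = 222, Q = 56.
dQ/dP = −2.
ε = (dQ/dP)(P/Q) = (-2)(222/56).

-7.929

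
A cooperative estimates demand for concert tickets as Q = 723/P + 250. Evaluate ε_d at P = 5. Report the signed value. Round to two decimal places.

At P = 5, Q = 394.600.
dQ/dP = −723/P² = -28.920.
ε = (dQ/dP)(P/Q) = (-28.920)(5/394.600).
|ε| < 1, so demand is inelastic at this price.

-0.37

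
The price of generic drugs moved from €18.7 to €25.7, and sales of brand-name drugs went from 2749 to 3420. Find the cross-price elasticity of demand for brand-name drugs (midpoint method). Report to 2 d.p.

ΔQ_x = 3420 − 2749 = 671; ΔP_y = 25.7 − 18.7 = 7.
Midpoints: P̄_y = 22.20, Q̄_x = 3084.5.
ε_xy = (ΔQ_x/ΔP_y)(P̄_y/Q̄_x) = (671/7)(22.20/3084.5).
ε_xy > 0, so the goods are substitutes.

0.69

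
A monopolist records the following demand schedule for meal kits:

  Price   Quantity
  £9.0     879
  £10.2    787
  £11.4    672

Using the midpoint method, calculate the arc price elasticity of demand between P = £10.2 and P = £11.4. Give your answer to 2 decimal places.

-1.42

At P = 10.2, Q = 787; at P = 11.4, Q = 672.
ΔQ = -115, ΔP = 1.2. Midpoints: P̄ = 10.80, Q̄ = 729.5.
ε = (ΔQ/ΔP)(P̄/Q̄) = (-115/1.2)(10.80/729.5).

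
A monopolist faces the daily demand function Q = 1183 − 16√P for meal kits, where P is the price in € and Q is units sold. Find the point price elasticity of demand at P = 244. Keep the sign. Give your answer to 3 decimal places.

At P = 244, Q = 933.072.
dQ/dP = −16/(2√P) = -0.512.
ε = (dQ/dP)(P/Q) = (-0.512)(244/933.072).
|ε| < 1, so demand is inelastic at this price.

-0.134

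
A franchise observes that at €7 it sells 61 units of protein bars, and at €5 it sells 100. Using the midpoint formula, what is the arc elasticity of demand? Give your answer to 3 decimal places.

ΔQ = 100 − 61 = 39; ΔP = 5 − 7 = -2.
Midpoints: P̄ = 6.00, Q̄ = 80.5.
ε = (ΔQ/ΔP)(P̄/Q̄) = (39/-2)(6.00/80.5).

-1.453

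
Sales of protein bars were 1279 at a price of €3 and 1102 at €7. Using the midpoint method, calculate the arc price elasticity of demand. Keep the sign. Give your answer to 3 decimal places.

-0.186

ΔQ = 1102 − 1279 = -177; ΔP = 7 − 3 = 4.
Midpoints: P̄ = 5.00, Q̄ = 1190.5.
ε = (ΔQ/ΔP)(P̄/Q̄) = (-177/4)(5.00/1190.5).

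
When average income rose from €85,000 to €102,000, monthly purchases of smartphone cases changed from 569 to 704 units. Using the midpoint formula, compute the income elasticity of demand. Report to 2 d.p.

1.17

ΔQ = 135, ΔI = 17000. Midpoints: Ī = 93,500, Q̄ = 636.5.
ε_I = (ΔQ/ΔI)(Ī/Q̄) = (135/17000)(93500/636.5).
ε_I > 0, so the good is normal.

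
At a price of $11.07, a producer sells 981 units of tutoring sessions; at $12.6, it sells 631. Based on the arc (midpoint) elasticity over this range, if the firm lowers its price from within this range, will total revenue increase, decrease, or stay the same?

increase

Arc ε = (-350/1.53)(11.84/806.0) ≈ -3.359.
|ε| = 3.36 > 1, so demand is elastic. A price cut therefore raises total revenue.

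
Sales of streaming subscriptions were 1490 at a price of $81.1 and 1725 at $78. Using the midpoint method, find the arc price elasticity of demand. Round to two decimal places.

-3.75

ΔQ = 1725 − 1490 = 235; ΔP = 78 − 81.1 = -3.1.
Midpoints: P̄ = 79.55, Q̄ = 1607.5.
ε = (ΔQ/ΔP)(P̄/Q̄) = (235/-3.1)(79.55/1607.5).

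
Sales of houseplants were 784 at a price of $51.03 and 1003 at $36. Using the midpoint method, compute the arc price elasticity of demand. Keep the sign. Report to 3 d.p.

-0.710

ΔQ = 1003 − 784 = 219; ΔP = 36 − 51.03 = -15.03.
Midpoints: P̄ = 43.52, Q̄ = 893.5.
ε = (ΔQ/ΔP)(P̄/Q̄) = (219/-15.03)(43.52/893.5).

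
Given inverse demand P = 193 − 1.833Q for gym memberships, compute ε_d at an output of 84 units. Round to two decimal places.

At Q = 84, P = 193 − 1.833(84) = 39.03.
dP/dQ = −1.833, so dQ/dP = 1/(−1.833) = -0.546.
ε = (dQ/dP)(P/Q) = (-0.546)(39.03/84).

-0.25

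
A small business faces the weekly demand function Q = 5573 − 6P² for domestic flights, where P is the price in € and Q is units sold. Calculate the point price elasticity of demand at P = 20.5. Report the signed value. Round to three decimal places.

At P = 20.5, Q = 3051.500.
dQ/dP = −12P = -246.
ε = (dQ/dP)(P/Q) = (-246)(20.5/3051.500).

-1.653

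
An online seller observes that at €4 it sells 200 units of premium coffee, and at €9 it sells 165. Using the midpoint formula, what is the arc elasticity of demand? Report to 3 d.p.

ΔQ = 165 − 200 = -35; ΔP = 9 − 4 = 5.
Midpoints: P̄ = 6.50, Q̄ = 182.5.
ε = (ΔQ/ΔP)(P̄/Q̄) = (-35/5)(6.50/182.5).

-0.249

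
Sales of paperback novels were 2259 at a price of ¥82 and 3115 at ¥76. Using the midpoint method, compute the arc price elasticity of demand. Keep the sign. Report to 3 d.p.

-4.195

ΔQ = 3115 − 2259 = 856; ΔP = 76 − 82 = -6.
Midpoints: P̄ = 79.00, Q̄ = 2687.0.
ε = (ΔQ/ΔP)(P̄/Q̄) = (856/-6)(79.00/2687.0).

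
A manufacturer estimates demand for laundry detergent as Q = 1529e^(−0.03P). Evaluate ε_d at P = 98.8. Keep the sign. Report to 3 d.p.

-2.964

At P = 98.8, Q = 78.915.
dQ/dP = −0.03·1529e^(−0.03P) = −0.03Q = -2.367.
ε = (dQ/dP)(P/Q) = (-2.367)(98.8/78.915).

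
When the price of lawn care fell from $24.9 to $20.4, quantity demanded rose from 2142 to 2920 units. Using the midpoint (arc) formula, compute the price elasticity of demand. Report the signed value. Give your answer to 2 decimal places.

ΔQ = 2920 − 2142 = 778; ΔP = 20.4 − 24.9 = -4.5.
Midpoints: P̄ = 22.65, Q̄ = 2531.0.
ε = (ΔQ/ΔP)(P̄/Q̄) = (778/-4.5)(22.65/2531.0).

-1.55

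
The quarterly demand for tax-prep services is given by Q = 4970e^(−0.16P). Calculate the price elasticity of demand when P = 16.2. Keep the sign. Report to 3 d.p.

-2.592

At P = 16.2, Q = 372.105.
dQ/dP = −0.16·4970e^(−0.16P) = −0.16Q = -59.537.
ε = (dQ/dP)(P/Q) = (-59.537)(16.2/372.105).
|ε| > 1, so demand is elastic at this price.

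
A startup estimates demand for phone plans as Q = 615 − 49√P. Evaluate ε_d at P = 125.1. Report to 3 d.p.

-4.093

At P = 125.1, Q = 66.944.
dQ/dP = −49/(2√P) = -2.190.
ε = (dQ/dP)(P/Q) = (-2.190)(125.1/66.944).
|ε| > 1, so demand is elastic at this price.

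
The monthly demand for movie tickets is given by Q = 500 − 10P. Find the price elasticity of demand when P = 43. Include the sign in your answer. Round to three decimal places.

-6.143

At P = 43, Q = 70.
dQ/dP = −10.
ε = (dQ/dP)(P/Q) = (-10)(43/70).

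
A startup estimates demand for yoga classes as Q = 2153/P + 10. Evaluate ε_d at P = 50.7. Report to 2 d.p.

At P = 50.7, Q = 52.465.
dQ/dP = −2153/P² = -0.838.
ε = (dQ/dP)(P/Q) = (-0.838)(50.7/52.465).

-0.81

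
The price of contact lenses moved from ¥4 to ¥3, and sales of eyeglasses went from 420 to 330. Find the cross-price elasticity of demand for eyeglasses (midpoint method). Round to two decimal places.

0.84

ΔQ_x = 330 − 420 = -90; ΔP_y = 3 − 4 = -1.
Midpoints: P̄_y = 3.50, Q̄_x = 375.0.
ε_xy = (ΔQ_x/ΔP_y)(P̄_y/Q̄_x) = (-90/-1)(3.50/375.0).
ε_xy > 0, so the goods are substitutes.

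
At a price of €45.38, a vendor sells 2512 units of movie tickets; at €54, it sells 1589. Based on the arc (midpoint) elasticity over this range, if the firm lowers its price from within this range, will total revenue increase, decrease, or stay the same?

Arc ε = (-923/8.62)(49.69/2050.5) ≈ -2.595.
|ε| = 2.59 > 1, so demand is elastic. A price cut therefore raises total revenue.

increase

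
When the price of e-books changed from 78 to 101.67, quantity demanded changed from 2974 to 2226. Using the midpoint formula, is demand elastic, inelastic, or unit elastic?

elastic

Arc ε ≈ -1.092.
|ε| = 1.09 > 1.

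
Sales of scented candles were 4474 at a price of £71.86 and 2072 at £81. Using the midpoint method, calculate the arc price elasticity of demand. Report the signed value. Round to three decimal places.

-6.137

ΔQ = 2072 − 4474 = -2402; ΔP = 81 − 71.86 = 9.14.
Midpoints: P̄ = 76.43, Q̄ = 3273.0.
ε = (ΔQ/ΔP)(P̄/Q̄) = (-2402/9.14)(76.43/3273.0).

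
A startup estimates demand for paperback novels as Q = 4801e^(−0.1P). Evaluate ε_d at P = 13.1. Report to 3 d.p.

-1.310

At P = 13.1, Q = 1295.406.
dQ/dP = −0.1·4801e^(−0.1P) = −0.1Q = -129.541.
ε = (dQ/dP)(P/Q) = (-129.541)(13.1/1295.406).
|ε| > 1, so demand is elastic at this price.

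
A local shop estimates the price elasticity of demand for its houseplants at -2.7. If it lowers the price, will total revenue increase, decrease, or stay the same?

increase

|ε| = 2.70 > 1, so demand is elastic. A price cut therefore raises total revenue.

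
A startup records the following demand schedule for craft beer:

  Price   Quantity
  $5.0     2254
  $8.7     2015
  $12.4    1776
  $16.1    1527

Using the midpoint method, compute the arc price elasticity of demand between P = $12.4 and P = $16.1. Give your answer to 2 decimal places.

-0.58

At P = 12.4, Q = 1776; at P = 16.1, Q = 1527.
ΔQ = -249, ΔP = 3.7. Midpoints: P̄ = 14.25, Q̄ = 1651.5.
ε = (ΔQ/ΔP)(P̄/Q̄) = (-249/3.7)(14.25/1651.5).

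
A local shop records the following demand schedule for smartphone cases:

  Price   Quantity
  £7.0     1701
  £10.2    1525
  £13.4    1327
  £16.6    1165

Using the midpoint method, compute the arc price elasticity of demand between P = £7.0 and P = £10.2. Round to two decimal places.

At P = 7.0, Q = 1701; at P = 10.2, Q = 1525.
ΔQ = -176, ΔP = 3.2. Midpoints: P̄ = 8.60, Q̄ = 1613.0.
ε = (ΔQ/ΔP)(P̄/Q̄) = (-176/3.2)(8.60/1613.0).

-0.29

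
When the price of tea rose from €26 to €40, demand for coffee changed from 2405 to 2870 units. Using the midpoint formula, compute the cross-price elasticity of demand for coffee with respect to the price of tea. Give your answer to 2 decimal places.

ΔQ_x = 2870 − 2405 = 465; ΔP_y = 40 − 26 = 14.
Midpoints: P̄_y = 33.00, Q̄_x = 2637.5.
ε_xy = (ΔQ_x/ΔP_y)(P̄_y/Q̄_x) = (465/14)(33.00/2637.5).
ε_xy > 0, so the goods are substitutes.

0.42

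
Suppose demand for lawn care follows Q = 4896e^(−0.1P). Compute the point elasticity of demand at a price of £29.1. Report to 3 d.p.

At P = 29.1, Q = 266.713.
dQ/dP = −0.1·4896e^(−0.1P) = −0.1Q = -26.671.
ε = (dQ/dP)(P/Q) = (-26.671)(29.1/266.713).

-2.910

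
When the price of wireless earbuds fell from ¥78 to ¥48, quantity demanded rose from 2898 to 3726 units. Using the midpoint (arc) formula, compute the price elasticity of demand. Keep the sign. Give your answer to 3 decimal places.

-0.525

ΔQ = 3726 − 2898 = 828; ΔP = 48 − 78 = -30.
Midpoints: P̄ = 63.00, Q̄ = 3312.0.
ε = (ΔQ/ΔP)(P̄/Q̄) = (828/-30)(63.00/3312.0).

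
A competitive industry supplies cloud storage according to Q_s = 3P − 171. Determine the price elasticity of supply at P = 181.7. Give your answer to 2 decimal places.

1.46

At P = 181.7, Q_s = 374.10.
dQ_s/dP = 3.
ε_s = (dQ_s/dP)(P/Q_s) = (3)(181.7/374.10).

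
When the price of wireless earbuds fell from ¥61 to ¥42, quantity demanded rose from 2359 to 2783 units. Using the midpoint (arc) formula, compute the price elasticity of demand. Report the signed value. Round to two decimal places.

ΔQ = 2783 − 2359 = 424; ΔP = 42 − 61 = -19.
Midpoints: P̄ = 51.50, Q̄ = 2571.0.
ε = (ΔQ/ΔP)(P̄/Q̄) = (424/-19)(51.50/2571.0).

-0.45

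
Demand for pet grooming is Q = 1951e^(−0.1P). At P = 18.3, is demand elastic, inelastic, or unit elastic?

Q = 312.967, dQ/dP = -31.297.
ε = (dQ/dP)(P/Q) ≈ -1.830.
|ε| = 1.83 > 1.

elastic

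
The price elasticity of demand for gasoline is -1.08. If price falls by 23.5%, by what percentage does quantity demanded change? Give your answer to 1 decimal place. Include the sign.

%ΔQ ≈ ε × %ΔP = (-1.08)(-23.5%) = 25.38%.

25.4%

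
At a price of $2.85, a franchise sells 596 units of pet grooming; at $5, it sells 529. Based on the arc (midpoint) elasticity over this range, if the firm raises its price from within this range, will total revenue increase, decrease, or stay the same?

Arc ε = (-67/2.15)(3.92/562.5) ≈ -0.217.
|ε| = 0.22 < 1, so demand is inelastic. A price rise therefore raises total revenue.

increase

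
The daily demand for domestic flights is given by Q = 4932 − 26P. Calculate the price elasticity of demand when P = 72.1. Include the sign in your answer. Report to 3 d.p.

At P = 72.1, Q = 3057.400.
dQ/dP = −26.
ε = (dQ/dP)(P/Q) = (-26)(72.1/3057.400).
|ε| < 1, so demand is inelastic at this price.

-0.613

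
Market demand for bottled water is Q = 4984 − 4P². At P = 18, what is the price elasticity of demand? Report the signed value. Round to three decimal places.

-0.703

At P = 18, Q = 3688.
dQ/dP = −8P = -144.
ε = (dQ/dP)(P/Q) = (-144)(18/3688).
|ε| < 1, so demand is inelastic at this price.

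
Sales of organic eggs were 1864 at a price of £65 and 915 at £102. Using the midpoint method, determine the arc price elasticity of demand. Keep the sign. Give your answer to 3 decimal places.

ΔQ = 915 − 1864 = -949; ΔP = 102 − 65 = 37.
Midpoints: P̄ = 83.50, Q̄ = 1389.5.
ε = (ΔQ/ΔP)(P̄/Q̄) = (-949/37)(83.50/1389.5).

-1.541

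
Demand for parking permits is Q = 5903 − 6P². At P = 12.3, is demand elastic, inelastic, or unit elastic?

inelastic

Q = 4995.260, dQ/dP = -147.600.
ε = (dQ/dP)(P/Q) ≈ -0.363.
|ε| = 0.36 < 1.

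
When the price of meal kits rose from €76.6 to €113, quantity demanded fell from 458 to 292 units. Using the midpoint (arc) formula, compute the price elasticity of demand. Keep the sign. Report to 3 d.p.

-1.153

ΔQ = 292 − 458 = -166; ΔP = 113 − 76.6 = 36.4.
Midpoints: P̄ = 94.80, Q̄ = 375.0.
ε = (ΔQ/ΔP)(P̄/Q̄) = (-166/36.4)(94.80/375.0).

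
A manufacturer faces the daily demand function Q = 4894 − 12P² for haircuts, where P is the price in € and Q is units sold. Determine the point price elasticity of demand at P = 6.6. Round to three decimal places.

At P = 6.6, Q = 4371.280.
dQ/dP = −24P = -158.400.
ε = (dQ/dP)(P/Q) = (-158.400)(6.6/4371.280).

-0.239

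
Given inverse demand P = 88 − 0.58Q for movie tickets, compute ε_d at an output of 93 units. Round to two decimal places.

At Q = 93, P = 88 − 0.58(93) = 34.06.
dP/dQ = −0.58, so dQ/dP = 1/(−0.58) = -1.724.
ε = (dQ/dP)(P/Q) = (-1.724)(34.06/93).

-0.63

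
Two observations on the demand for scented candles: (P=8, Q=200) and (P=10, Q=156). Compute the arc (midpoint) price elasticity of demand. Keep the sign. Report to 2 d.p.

-1.11

ΔQ = 156 − 200 = -44; ΔP = 10 − 8 = 2.
Midpoints: P̄ = 9.00, Q̄ = 178.0.
ε = (ΔQ/ΔP)(P̄/Q̄) = (-44/2)(9.00/178.0).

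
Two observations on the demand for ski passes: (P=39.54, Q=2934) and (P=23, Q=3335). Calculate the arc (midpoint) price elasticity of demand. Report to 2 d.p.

ΔQ = 3335 − 2934 = 401; ΔP = 23 − 39.54 = -16.54.
Midpoints: P̄ = 31.27, Q̄ = 3134.5.
ε = (ΔQ/ΔP)(P̄/Q̄) = (401/-16.54)(31.27/3134.5).

-0.24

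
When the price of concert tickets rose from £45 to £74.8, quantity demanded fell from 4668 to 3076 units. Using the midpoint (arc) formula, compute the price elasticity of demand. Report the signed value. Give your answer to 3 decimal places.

ΔQ = 3076 − 4668 = -1592; ΔP = 74.8 − 45 = 29.8.
Midpoints: P̄ = 59.90, Q̄ = 3872.0.
ε = (ΔQ/ΔP)(P̄/Q̄) = (-1592/29.8)(59.90/3872.0).

-0.826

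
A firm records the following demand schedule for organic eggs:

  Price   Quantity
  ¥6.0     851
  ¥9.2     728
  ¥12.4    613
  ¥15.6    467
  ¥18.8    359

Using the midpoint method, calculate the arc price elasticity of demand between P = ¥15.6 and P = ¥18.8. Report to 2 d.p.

-1.41

At P = 15.6, Q = 467; at P = 18.8, Q = 359.
ΔQ = -108, ΔP = 3.2. Midpoints: P̄ = 17.20, Q̄ = 413.0.
ε = (ΔQ/ΔP)(P̄/Q̄) = (-108/3.2)(17.20/413.0).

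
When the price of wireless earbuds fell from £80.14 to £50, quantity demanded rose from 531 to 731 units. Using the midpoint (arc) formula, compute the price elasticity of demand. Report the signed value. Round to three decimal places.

ΔQ = 731 − 531 = 200; ΔP = 50 − 80.14 = -30.14.
Midpoints: P̄ = 65.07, Q̄ = 631.0.
ε = (ΔQ/ΔP)(P̄/Q̄) = (200/-30.14)(65.07/631.0).

-0.684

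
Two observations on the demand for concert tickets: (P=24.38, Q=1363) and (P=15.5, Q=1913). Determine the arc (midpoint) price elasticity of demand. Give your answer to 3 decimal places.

ΔQ = 1913 − 1363 = 550; ΔP = 15.5 − 24.38 = -8.88.
Midpoints: P̄ = 19.94, Q̄ = 1638.0.
ε = (ΔQ/ΔP)(P̄/Q̄) = (550/-8.88)(19.94/1638.0).

-0.754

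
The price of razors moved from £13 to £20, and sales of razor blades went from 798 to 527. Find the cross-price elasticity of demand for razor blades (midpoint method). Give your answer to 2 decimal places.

ΔQ_x = 527 − 798 = -271; ΔP_y = 20 − 13 = 7.
Midpoints: P̄_y = 16.50, Q̄_x = 662.5.
ε_xy = (ΔQ_x/ΔP_y)(P̄_y/Q̄_x) = (-271/7)(16.50/662.5).

-0.96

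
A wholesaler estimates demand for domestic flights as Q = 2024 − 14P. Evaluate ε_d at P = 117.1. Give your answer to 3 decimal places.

At P = 117.1, Q = 384.600.
dQ/dP = −14.
ε = (dQ/dP)(P/Q) = (-14)(117.1/384.600).
|ε| > 1, so demand is elastic at this price.

-4.263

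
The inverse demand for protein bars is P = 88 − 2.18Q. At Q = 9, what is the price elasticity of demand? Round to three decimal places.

At Q = 9, P = 88 − 2.18(9) = 68.38.
dP/dQ = −2.18, so dQ/dP = 1/(−2.18) = -0.459.
ε = (dQ/dP)(P/Q) = (-0.459)(68.38/9).

-3.485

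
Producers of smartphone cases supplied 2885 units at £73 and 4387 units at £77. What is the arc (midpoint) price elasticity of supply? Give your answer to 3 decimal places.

7.745

ΔQ = 4387 − 2885 = 1502; ΔP = 77 − 73 = 4.
Midpoints: P̄ = 75.00, Q̄ = 3636.0.
ε_s = (ΔQ/ΔP)(P̄/Q̄) = (1502/4)(75.00/3636.0).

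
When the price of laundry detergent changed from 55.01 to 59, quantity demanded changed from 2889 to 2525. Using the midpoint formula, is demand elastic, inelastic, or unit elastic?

Arc ε ≈ -1.921.
|ε| = 1.92 > 1.

elastic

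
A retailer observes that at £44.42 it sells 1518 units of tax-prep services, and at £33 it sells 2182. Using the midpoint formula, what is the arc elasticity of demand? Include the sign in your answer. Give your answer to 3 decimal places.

-1.217

ΔQ = 2182 − 1518 = 664; ΔP = 33 − 44.42 = -11.42.
Midpoints: P̄ = 38.71, Q̄ = 1850.0.
ε = (ΔQ/ΔP)(P̄/Q̄) = (664/-11.42)(38.71/1850.0).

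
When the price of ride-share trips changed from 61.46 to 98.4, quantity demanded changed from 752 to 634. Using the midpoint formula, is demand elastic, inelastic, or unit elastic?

inelastic

Arc ε ≈ -0.368.
|ε| = 0.37 < 1.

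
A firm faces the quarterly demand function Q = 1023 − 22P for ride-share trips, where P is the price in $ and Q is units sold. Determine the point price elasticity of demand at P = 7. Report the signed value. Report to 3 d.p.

At P = 7, Q = 869.
dQ/dP = −22.
ε = (dQ/dP)(P/Q) = (-22)(7/869).

-0.177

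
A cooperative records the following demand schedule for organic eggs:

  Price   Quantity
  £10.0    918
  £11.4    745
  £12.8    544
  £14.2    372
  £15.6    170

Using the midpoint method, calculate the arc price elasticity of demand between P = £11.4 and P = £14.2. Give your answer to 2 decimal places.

-3.05

At P = 11.4, Q = 745; at P = 14.2, Q = 372.
ΔQ = -373, ΔP = 2.8. Midpoints: P̄ = 12.80, Q̄ = 558.5.
ε = (ΔQ/ΔP)(P̄/Q̄) = (-373/2.8)(12.80/558.5).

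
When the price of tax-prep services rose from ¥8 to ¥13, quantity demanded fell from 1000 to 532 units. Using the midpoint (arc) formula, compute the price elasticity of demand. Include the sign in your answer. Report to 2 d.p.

ΔQ = 532 − 1000 = -468; ΔP = 13 − 8 = 5.
Midpoints: P̄ = 10.50, Q̄ = 766.0.
ε = (ΔQ/ΔP)(P̄/Q̄) = (-468/5)(10.50/766.0).

-1.28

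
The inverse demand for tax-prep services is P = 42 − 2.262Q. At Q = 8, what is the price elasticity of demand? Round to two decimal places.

At Q = 8, P = 42 − 2.262(8) = 23.90.
dP/dQ = −2.262, so dQ/dP = 1/(−2.262) = -0.442.
ε = (dQ/dP)(P/Q) = (-0.442)(23.90/8).

-1.32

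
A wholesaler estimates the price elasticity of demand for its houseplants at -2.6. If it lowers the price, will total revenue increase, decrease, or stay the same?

|ε| = 2.60 > 1, so demand is elastic. A price cut therefore raises total revenue.

increase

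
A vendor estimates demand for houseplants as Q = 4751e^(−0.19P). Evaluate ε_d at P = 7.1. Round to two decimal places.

-1.35

At P = 7.1, Q = 1232.883.
dQ/dP = −0.19·4751e^(−0.19P) = −0.19Q = -234.248.
ε = (dQ/dP)(P/Q) = (-234.248)(7.1/1232.883).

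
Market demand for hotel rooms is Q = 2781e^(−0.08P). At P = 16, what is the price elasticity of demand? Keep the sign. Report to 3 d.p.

-1.280

At P = 16, Q = 773.222.
dQ/dP = −0.08·2781e^(−0.08P) = −0.08Q = -61.858.
ε = (dQ/dP)(P/Q) = (-61.858)(16/773.222).
|ε| > 1, so demand is elastic at this price.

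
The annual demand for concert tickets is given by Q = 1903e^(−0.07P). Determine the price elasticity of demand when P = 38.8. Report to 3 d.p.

-2.716

At P = 38.8, Q = 125.862.
dQ/dP = −0.07·1903e^(−0.07P) = −0.07Q = -8.810.
ε = (dQ/dP)(P/Q) = (-8.810)(38.8/125.862).
|ε| > 1, so demand is elastic at this price.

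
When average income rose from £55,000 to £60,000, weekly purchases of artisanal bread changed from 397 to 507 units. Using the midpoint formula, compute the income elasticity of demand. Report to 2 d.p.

ΔQ = 110, ΔI = 5000. Midpoints: Ī = 57,500, Q̄ = 452.0.
ε_I = (ΔQ/ΔI)(Ī/Q̄) = (110/5000)(57500/452.0).

2.80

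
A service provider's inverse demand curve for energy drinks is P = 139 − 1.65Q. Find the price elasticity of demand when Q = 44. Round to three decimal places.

-0.915

At Q = 44, P = 139 − 1.65(44) = 66.40.
dP/dQ = −1.65, so dQ/dP = 1/(−1.65) = -0.606.
ε = (dQ/dP)(P/Q) = (-0.606)(66.40/44).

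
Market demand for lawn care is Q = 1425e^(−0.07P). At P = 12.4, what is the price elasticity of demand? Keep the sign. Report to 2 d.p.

-0.87

At P = 12.4, Q = 598.201.
dQ/dP = −0.07·1425e^(−0.07P) = −0.07Q = -41.874.
ε = (dQ/dP)(P/Q) = (-41.874)(12.4/598.201).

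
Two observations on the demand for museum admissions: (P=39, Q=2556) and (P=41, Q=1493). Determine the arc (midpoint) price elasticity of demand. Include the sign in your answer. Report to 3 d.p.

ΔQ = 1493 − 2556 = -1063; ΔP = 41 − 39 = 2.
Midpoints: P̄ = 40.00, Q̄ = 2024.5.
ε = (ΔQ/ΔP)(P̄/Q̄) = (-1063/2)(40.00/2024.5).

-10.501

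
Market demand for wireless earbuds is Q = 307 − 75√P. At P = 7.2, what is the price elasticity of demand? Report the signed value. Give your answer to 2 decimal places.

-0.95

At P = 7.2, Q = 105.754.
dQ/dP = −75/(2√P) = -13.975.
ε = (dQ/dP)(P/Q) = (-13.975)(7.2/105.754).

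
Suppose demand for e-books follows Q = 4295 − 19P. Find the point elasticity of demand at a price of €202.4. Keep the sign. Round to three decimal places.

At P = 202.4, Q = 449.400.
dQ/dP = −19.
ε = (dQ/dP)(P/Q) = (-19)(202.4/449.400).

-8.557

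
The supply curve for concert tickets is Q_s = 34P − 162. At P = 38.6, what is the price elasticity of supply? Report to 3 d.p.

At P = 38.6, Q_s = 1150.40.
dQ_s/dP = 34.
ε_s = (dQ_s/dP)(P/Q_s) = (34)(38.6/1150.40).

1.141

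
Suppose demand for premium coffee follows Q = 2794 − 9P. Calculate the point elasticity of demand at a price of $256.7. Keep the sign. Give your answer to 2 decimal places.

-4.78

At P = 256.7, Q = 483.700.
dQ/dP = −9.
ε = (dQ/dP)(P/Q) = (-9)(256.7/483.700).
|ε| > 1, so demand is elastic at this price.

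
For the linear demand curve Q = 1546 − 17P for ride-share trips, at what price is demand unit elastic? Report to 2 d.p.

45.47

For linear demand Q = a − bP, ε = −bP/(a − bP). |ε| = 1 when bP = a − bP, i.e. P = a/(2b).
P = 1546/(2·17) = 1546/34 = 45.4706.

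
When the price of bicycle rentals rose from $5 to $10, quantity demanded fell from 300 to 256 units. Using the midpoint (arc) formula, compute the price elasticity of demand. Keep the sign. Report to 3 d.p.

-0.237

ΔQ = 256 − 300 = -44; ΔP = 10 − 5 = 5.
Midpoints: P̄ = 7.50, Q̄ = 278.0.
ε = (ΔQ/ΔP)(P̄/Q̄) = (-44/5)(7.50/278.0).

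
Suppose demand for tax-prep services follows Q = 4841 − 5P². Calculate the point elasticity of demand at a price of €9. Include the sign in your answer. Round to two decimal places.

At P = 9, Q = 4436.
dQ/dP = −10P = -90.
ε = (dQ/dP)(P/Q) = (-90)(9/4436).
|ε| < 1, so demand is inelastic at this price.

-0.18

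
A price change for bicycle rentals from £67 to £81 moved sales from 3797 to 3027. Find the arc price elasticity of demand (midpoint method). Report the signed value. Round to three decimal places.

ΔQ = 3027 − 3797 = -770; ΔP = 81 − 67 = 14.
Midpoints: P̄ = 74.00, Q̄ = 3412.0.
ε = (ΔQ/ΔP)(P̄/Q̄) = (-770/14)(74.00/3412.0).

-1.193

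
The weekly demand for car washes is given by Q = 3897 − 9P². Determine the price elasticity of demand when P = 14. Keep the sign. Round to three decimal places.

-1.654

At P = 14, Q = 2133.
dQ/dP = −18P = -252.
ε = (dQ/dP)(P/Q) = (-252)(14/2133).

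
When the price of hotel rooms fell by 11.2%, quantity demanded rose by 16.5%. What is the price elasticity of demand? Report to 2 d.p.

ε = %ΔQ / %ΔP = (16.5)/(-11.2) = -1.473.

-1.47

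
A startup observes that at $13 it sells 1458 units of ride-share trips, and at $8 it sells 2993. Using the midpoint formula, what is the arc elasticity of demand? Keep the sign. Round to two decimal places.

-1.45

ΔQ = 2993 − 1458 = 1535; ΔP = 8 − 13 = -5.
Midpoints: P̄ = 10.50, Q̄ = 2225.5.
ε = (ΔQ/ΔP)(P̄/Q̄) = (1535/-5)(10.50/2225.5).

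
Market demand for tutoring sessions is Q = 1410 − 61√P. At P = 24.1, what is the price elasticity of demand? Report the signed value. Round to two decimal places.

At P = 24.1, Q = 1110.540.
dQ/dP = −61/(2√P) = -6.213.
ε = (dQ/dP)(P/Q) = (-6.213)(24.1/1110.540).

-0.13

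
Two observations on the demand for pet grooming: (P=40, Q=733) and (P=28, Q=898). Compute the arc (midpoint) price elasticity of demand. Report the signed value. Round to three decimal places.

ΔQ = 898 − 733 = 165; ΔP = 28 − 40 = -12.
Midpoints: P̄ = 34.00, Q̄ = 815.5.
ε = (ΔQ/ΔP)(P̄/Q̄) = (165/-12)(34.00/815.5).

-0.573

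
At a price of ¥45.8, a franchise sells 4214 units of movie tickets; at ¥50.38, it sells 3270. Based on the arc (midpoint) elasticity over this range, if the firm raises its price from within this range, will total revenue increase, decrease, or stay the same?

Arc ε = (-944/4.58)(48.09/3742.0) ≈ -2.649.
|ε| = 2.65 > 1, so demand is elastic. A price rise therefore reduces total revenue.

decrease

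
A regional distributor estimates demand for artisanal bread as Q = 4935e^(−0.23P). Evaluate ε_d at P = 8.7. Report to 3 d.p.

At P = 8.7, Q = 667.212.
dQ/dP = −0.23·4935e^(−0.23P) = −0.23Q = -153.459.
ε = (dQ/dP)(P/Q) = (-153.459)(8.7/667.212).

-2.001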